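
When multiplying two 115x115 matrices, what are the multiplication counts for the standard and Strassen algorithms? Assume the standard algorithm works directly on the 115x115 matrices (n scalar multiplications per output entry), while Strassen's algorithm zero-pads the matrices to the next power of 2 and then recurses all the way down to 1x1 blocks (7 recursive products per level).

Matrix multiplication for 115x115 matrices:

Strassen's algorithm requires power-of-2 dimensions. Pad 115x115 to 128x128 (next power of 2).

Standard algorithm: 115^3 = 1520875 multiplications
Strassen's algorithm: 7^(log2(128)) = 7^7 = 823543 multiplications
Savings: 1520875 - 823543 = 697332 multiplications

Standard: 1520875 multiplications (115^3). Strassen: 823543 multiplications (7^7, after padding to 128x128). Strassen reduces 8 recursive multiplications to 7 at each level.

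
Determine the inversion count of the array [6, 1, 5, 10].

Finding inversions in [6, 1, 5, 10]:

(0, 1): arr[0]=6 > arr[1]=1
(0, 2): arr[0]=6 > arr[2]=5

Total inversions: 2

The array has 2 inversion(s): (0,1), (0,2). Each pair (i,j) satisfies i < j and arr[i] > arr[j].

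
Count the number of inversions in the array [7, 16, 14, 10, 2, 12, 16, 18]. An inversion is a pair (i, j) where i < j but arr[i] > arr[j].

Finding inversions in [7, 16, 14, 10, 2, 12, 16, 18]:

(0, 4): arr[0]=7 > arr[4]=2
(1, 2): arr[1]=16 > arr[2]=14
(1, 3): arr[1]=16 > arr[3]=10
(1, 4): arr[1]=16 > arr[4]=2
(1, 5): arr[1]=16 > arr[5]=12
(2, 3): arr[2]=14 > arr[3]=10
(2, 4): arr[2]=14 > arr[4]=2
(2, 5): arr[2]=14 > arr[5]=12
(3, 4): arr[3]=10 > arr[4]=2

Total inversions: 9

The array has 9 inversion(s): (0,4), (1,2), (1,3), (1,4), (1,5), (2,3), (2,4), (2,5), (3,4). Each pair (i,j) satisfies i < j and arr[i] > arr[j].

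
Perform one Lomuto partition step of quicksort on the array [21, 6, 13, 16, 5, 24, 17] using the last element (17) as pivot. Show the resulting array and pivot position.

Lomuto partition with pivot = 17:

Initial array: [21, 6, 13, 16, 5, 24, 17]

arr[0]=21 > 17: no swap
arr[1]=6 <= 17: swap with position 0, array becomes [6, 21, 13, 16, 5, 24, 17]
arr[2]=13 <= 17: swap with position 1, array becomes [6, 13, 21, 16, 5, 24, 17]
arr[3]=16 <= 17: swap with position 2, array becomes [6, 13, 16, 21, 5, 24, 17]
arr[4]=5 <= 17: swap with position 3, array becomes [6, 13, 16, 5, 21, 24, 17]
arr[5]=24 > 17: no swap

Place pivot at position 4: [6, 13, 16, 5, 17, 24, 21]
Pivot position: 4

After partitioning with pivot 17, the array becomes [6, 13, 16, 5, 17, 24, 21]. The pivot is placed at index 4. All elements to the left of the pivot are <= 17, and all elements to the right are > 17.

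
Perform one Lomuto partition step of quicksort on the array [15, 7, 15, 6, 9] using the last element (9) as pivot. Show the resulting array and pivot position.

Lomuto partition with pivot = 9:

Initial array: [15, 7, 15, 6, 9]

arr[0]=15 > 9: no swap
arr[1]=7 <= 9: swap with position 0, array becomes [7, 15, 15, 6, 9]
arr[2]=15 > 9: no swap
arr[3]=6 <= 9: swap with position 1, array becomes [7, 6, 15, 15, 9]

Place pivot at position 2: [7, 6, 9, 15, 15]
Pivot position: 2

After partitioning with pivot 9, the array becomes [7, 6, 9, 15, 15]. The pivot is placed at index 2. All elements to the left of the pivot are <= 9, and all elements to the right are > 9.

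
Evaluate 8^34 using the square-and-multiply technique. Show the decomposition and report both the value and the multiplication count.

Computing 8^34 by squaring (build up from 8^1; each line after the first costs one multiplication):

8^1 = 8
8^2 = (8^1)^2 = 8^2 = 64
8^4 = (8^2)^2 = 64^2 = 4096
8^8 = (8^4)^2 = 4096^2 = 16777216
8^16 = (8^8)^2 = 16777216^2 = 281474976710656
8^17 = 8 * 8^16 = 8 * 281474976710656 = 2251799813685248
8^34 = (8^17)^2 = 2251799813685248^2 = 5070602400912917605986812821504

Result: 5070602400912917605986812821504
Multiplications needed: 6 (6 lines after 8^1)

8^34 = 5070602400912917605986812821504. Using exponentiation by squaring, this requires 6 multiplications. The key idea: if the exponent is even, square the half-power; if odd, multiply by the base once.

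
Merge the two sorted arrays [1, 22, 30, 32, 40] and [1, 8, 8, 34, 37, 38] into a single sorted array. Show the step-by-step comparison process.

Merging process:

Compare 1 vs 1: take 1 from left. Merged: [1]
Compare 22 vs 1: take 1 from right. Merged: [1, 1]
Compare 22 vs 8: take 8 from right. Merged: [1, 1, 8]
Compare 22 vs 8: take 8 from right. Merged: [1, 1, 8, 8]
Compare 22 vs 34: take 22 from left. Merged: [1, 1, 8, 8, 22]
Compare 30 vs 34: take 30 from left. Merged: [1, 1, 8, 8, 22, 30]
Compare 32 vs 34: take 32 from left. Merged: [1, 1, 8, 8, 22, 30, 32]
Compare 40 vs 34: take 34 from right. Merged: [1, 1, 8, 8, 22, 30, 32, 34]
Compare 40 vs 37: take 37 from right. Merged: [1, 1, 8, 8, 22, 30, 32, 34, 37]
Compare 40 vs 38: take 38 from right. Merged: [1, 1, 8, 8, 22, 30, 32, 34, 37, 38]
Append remaining from left: [40]. Merged: [1, 1, 8, 8, 22, 30, 32, 34, 37, 38, 40]

Final merged array: [1, 1, 8, 8, 22, 30, 32, 34, 37, 38, 40]
Total comparisons: 10

The merged array is [1, 1, 8, 8, 22, 30, 32, 34, 37, 38, 40], requiring 10 comparisons. The merge step runs in O(n) time where n is the total number of elements.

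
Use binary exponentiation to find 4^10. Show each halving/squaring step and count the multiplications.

Computing 4^10 by squaring (build up from 4^1; each line after the first costs one multiplication):

4^1 = 4
4^2 = (4^1)^2 = 4^2 = 16
4^4 = (4^2)^2 = 16^2 = 256
4^5 = 4 * 4^4 = 4 * 256 = 1024
4^10 = (4^5)^2 = 1024^2 = 1048576

Result: 1048576
Multiplications needed: 4 (4 lines after 4^1)

4^10 = 1048576. Using exponentiation by squaring, this requires 4 multiplications. The key idea: if the exponent is even, square the half-power; if odd, multiply by the base once.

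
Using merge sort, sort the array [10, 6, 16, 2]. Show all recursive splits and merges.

Merge sort trace:

Split: [10, 6, 16, 2] -> [10, 6] and [16, 2]
  Split: [10, 6] -> [10] and [6]
  Merge: [10] + [6] -> [6, 10]
  Split: [16, 2] -> [16] and [2]
  Merge: [16] + [2] -> [2, 16]
Merge: [6, 10] + [2, 16] -> [2, 6, 10, 16]

Final sorted array: [2, 6, 10, 16]

The merge sort proceeds by recursively splitting the array and merging sorted halves.
After all merges, the sorted array is [2, 6, 10, 16].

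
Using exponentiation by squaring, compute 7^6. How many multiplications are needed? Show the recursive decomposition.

Computing 7^6 by squaring (build up from 7^1; each line after the first costs one multiplication):

7^1 = 7
7^2 = (7^1)^2 = 7^2 = 49
7^3 = 7 * 7^2 = 7 * 49 = 343
7^6 = (7^3)^2 = 343^2 = 117649

Result: 117649
Multiplications needed: 3 (3 lines after 7^1)

7^6 = 117649. Using exponentiation by squaring, this requires 3 multiplications. The key idea: if the exponent is even, square the half-power; if odd, multiply by the base once.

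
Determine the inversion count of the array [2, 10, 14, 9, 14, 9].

Finding inversions in [2, 10, 14, 9, 14, 9]:

(1, 3): arr[1]=10 > arr[3]=9
(1, 5): arr[1]=10 > arr[5]=9
(2, 3): arr[2]=14 > arr[3]=9
(2, 5): arr[2]=14 > arr[5]=9
(4, 5): arr[4]=14 > arr[5]=9

Total inversions: 5

The array has 5 inversion(s): (1,3), (1,5), (2,3), (2,5), (4,5). Each pair (i,j) satisfies i < j and arr[i] > arr[j].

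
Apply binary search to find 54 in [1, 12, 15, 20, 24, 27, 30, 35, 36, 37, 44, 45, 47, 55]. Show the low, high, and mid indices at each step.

Binary search for 54 in [1, 12, 15, 20, 24, 27, 30, 35, 36, 37, 44, 45, 47, 55]:

lo=0, hi=13, mid=6, arr[mid]=30 -> 30 < 54, search right half
lo=7, hi=13, mid=10, arr[mid]=44 -> 44 < 54, search right half
lo=11, hi=13, mid=12, arr[mid]=47 -> 47 < 54, search right half
lo=13, hi=13, mid=13, arr[mid]=55 -> 55 > 54, search left half
lo=13 > hi=12, target 54 not found

Binary search determines that 54 is not in the array after 4 comparisons. The search space was exhausted without finding the target.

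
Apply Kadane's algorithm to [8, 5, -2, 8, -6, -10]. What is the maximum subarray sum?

Using Kadane's algorithm on [8, 5, -2, 8, -6, -10]:

Scanning through the array:
Position 1 (value 5): max_ending_here = 13, max_so_far = 13
Position 2 (value -2): max_ending_here = 11, max_so_far = 13
Position 3 (value 8): max_ending_here = 19, max_so_far = 19
Position 4 (value -6): max_ending_here = 13, max_so_far = 19
Position 5 (value -10): max_ending_here = 3, max_so_far = 19

Maximum subarray: [8, 5, -2, 8]
Maximum sum: 19

The maximum subarray is [8, 5, -2, 8] with sum 19. This subarray runs from index 0 to index 3.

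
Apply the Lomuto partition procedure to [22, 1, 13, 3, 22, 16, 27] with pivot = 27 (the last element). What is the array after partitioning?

Lomuto partition with pivot = 27:

Initial array: [22, 1, 13, 3, 22, 16, 27]

arr[0]=22 <= 27: swap with position 0, array becomes [22, 1, 13, 3, 22, 16, 27]
arr[1]=1 <= 27: swap with position 1, array becomes [22, 1, 13, 3, 22, 16, 27]
arr[2]=13 <= 27: swap with position 2, array becomes [22, 1, 13, 3, 22, 16, 27]
arr[3]=3 <= 27: swap with position 3, array becomes [22, 1, 13, 3, 22, 16, 27]
arr[4]=22 <= 27: swap with position 4, array becomes [22, 1, 13, 3, 22, 16, 27]
arr[5]=16 <= 27: swap with position 5, array becomes [22, 1, 13, 3, 22, 16, 27]

Place pivot at position 6: [22, 1, 13, 3, 22, 16, 27]
Pivot position: 6

After partitioning with pivot 27, the array becomes [22, 1, 13, 3, 22, 16, 27]. The pivot is placed at index 6. All elements to the left of the pivot are <= 27, and all elements to the right are > 27.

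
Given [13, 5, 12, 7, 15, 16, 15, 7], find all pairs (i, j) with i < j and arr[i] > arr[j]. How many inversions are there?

Finding inversions in [13, 5, 12, 7, 15, 16, 15, 7]:

(0, 1): arr[0]=13 > arr[1]=5
(0, 2): arr[0]=13 > arr[2]=12
(0, 3): arr[0]=13 > arr[3]=7
(0, 7): arr[0]=13 > arr[7]=7
(2, 3): arr[2]=12 > arr[3]=7
(2, 7): arr[2]=12 > arr[7]=7
(4, 7): arr[4]=15 > arr[7]=7
(5, 6): arr[5]=16 > arr[6]=15
(5, 7): arr[5]=16 > arr[7]=7
(6, 7): arr[6]=15 > arr[7]=7

Total inversions: 10

The array has 10 inversion(s): (0,1), (0,2), (0,3), (0,7), (2,3), (2,7), (4,7), (5,6), (5,7), (6,7). Each pair (i,j) satisfies i < j and arr[i] > arr[j].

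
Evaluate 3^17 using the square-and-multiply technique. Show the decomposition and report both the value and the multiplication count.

Computing 3^17 by squaring (build up from 3^1; each line after the first costs one multiplication):

3^1 = 3
3^2 = (3^1)^2 = 3^2 = 9
3^4 = (3^2)^2 = 9^2 = 81
3^8 = (3^4)^2 = 81^2 = 6561
3^16 = (3^8)^2 = 6561^2 = 43046721
3^17 = 3 * 3^16 = 3 * 43046721 = 129140163

Result: 129140163
Multiplications needed: 5 (5 lines after 3^1)

3^17 = 129140163. Using exponentiation by squaring, this requires 5 multiplications. The key idea: if the exponent is even, square the half-power; if odd, multiply by the base once.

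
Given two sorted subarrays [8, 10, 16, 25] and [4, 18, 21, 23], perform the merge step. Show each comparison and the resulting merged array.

Merging process:

Compare 8 vs 4: take 4 from right. Merged: [4]
Compare 8 vs 18: take 8 from left. Merged: [4, 8]
Compare 10 vs 18: take 10 from left. Merged: [4, 8, 10]
Compare 16 vs 18: take 16 from left. Merged: [4, 8, 10, 16]
Compare 25 vs 18: take 18 from right. Merged: [4, 8, 10, 16, 18]
Compare 25 vs 21: take 21 from right. Merged: [4, 8, 10, 16, 18, 21]
Compare 25 vs 23: take 23 from right. Merged: [4, 8, 10, 16, 18, 21, 23]
Append remaining from left: [25]. Merged: [4, 8, 10, 16, 18, 21, 23, 25]

Final merged array: [4, 8, 10, 16, 18, 21, 23, 25]
Total comparisons: 7

The merged array is [4, 8, 10, 16, 18, 21, 23, 25], requiring 7 comparisons. The merge step runs in O(n) time where n is the total number of elements.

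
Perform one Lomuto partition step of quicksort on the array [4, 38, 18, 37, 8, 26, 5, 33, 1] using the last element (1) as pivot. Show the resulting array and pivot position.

Lomuto partition with pivot = 1:

Initial array: [4, 38, 18, 37, 8, 26, 5, 33, 1]

arr[0]=4 > 1: no swap
arr[1]=38 > 1: no swap
arr[2]=18 > 1: no swap
arr[3]=37 > 1: no swap
arr[4]=8 > 1: no swap
arr[5]=26 > 1: no swap
arr[6]=5 > 1: no swap
arr[7]=33 > 1: no swap

Place pivot at position 0: [1, 38, 18, 37, 8, 26, 5, 33, 4]
Pivot position: 0

After partitioning with pivot 1, the array becomes [1, 38, 18, 37, 8, 26, 5, 33, 4]. The pivot is placed at index 0. All elements to the left of the pivot are <= 1, and all elements to the right are > 1.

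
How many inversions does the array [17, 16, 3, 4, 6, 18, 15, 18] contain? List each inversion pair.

Finding inversions in [17, 16, 3, 4, 6, 18, 15, 18]:

(0, 1): arr[0]=17 > arr[1]=16
(0, 2): arr[0]=17 > arr[2]=3
(0, 3): arr[0]=17 > arr[3]=4
(0, 4): arr[0]=17 > arr[4]=6
(0, 6): arr[0]=17 > arr[6]=15
(1, 2): arr[1]=16 > arr[2]=3
(1, 3): arr[1]=16 > arr[3]=4
(1, 4): arr[1]=16 > arr[4]=6
(1, 6): arr[1]=16 > arr[6]=15
(5, 6): arr[5]=18 > arr[6]=15

Total inversions: 10

The array has 10 inversion(s): (0,1), (0,2), (0,3), (0,4), (0,6), (1,2), (1,3), (1,4), (1,6), (5,6). Each pair (i,j) satisfies i < j and arr[i] > arr[j].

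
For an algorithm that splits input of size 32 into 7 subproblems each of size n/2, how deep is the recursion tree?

For divide and conquer with division factor 2:

Problem sizes at each level:
Level 0: 32
Level 1: 16
Level 2: 8
Level 3: 4
Level 4: 2
Level 5: 1

The root is level 0 and the size-1 base case is level 5 (the tree spans levels 0 through 5, i.e. 6 levels counting the root), so the depth is the number of divisions: log_2(32) = 5

The recursion tree depth is log_2(32) = 5. At each level, the problem size is divided by 2, so it takes 5 divisions to reduce to a base case of size 1. The algorithm makes 7 recursive calls at each level.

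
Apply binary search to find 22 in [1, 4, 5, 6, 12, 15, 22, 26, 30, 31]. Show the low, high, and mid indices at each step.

Binary search for 22 in [1, 4, 5, 6, 12, 15, 22, 26, 30, 31]:

lo=0, hi=9, mid=4, arr[mid]=12 -> 12 < 22, search right half
lo=5, hi=9, mid=7, arr[mid]=26 -> 26 > 22, search left half
lo=5, hi=6, mid=5, arr[mid]=15 -> 15 < 22, search right half
lo=6, hi=6, mid=6, arr[mid]=22 -> Found target at index 6!

Binary search finds 22 at index 6 after 4 comparisons. The search repeatedly halves the search space by comparing with the middle element.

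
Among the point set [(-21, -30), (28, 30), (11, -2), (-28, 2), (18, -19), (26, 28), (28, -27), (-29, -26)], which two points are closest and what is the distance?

Computing all pairwise distances among 8 points:

d((-21, -30), (28, 30)) = 77.4661
d((-21, -30), (11, -2)) = 42.5206
d((-21, -30), (-28, 2)) = 32.7567
d((-21, -30), (18, -19)) = 40.5216
d((-21, -30), (26, 28)) = 74.6525
d((-21, -30), (28, -27)) = 49.0918
d((-21, -30), (-29, -26)) = 8.9443
d((28, 30), (11, -2)) = 36.2353
d((28, 30), (-28, 2)) = 62.6099
d((28, 30), (18, -19)) = 50.01
d((28, 30), (26, 28)) = 2.8284 <-- minimum
d((28, 30), (28, -27)) = 57.0
d((28, 30), (-29, -26)) = 79.9062
d((11, -2), (-28, 2)) = 39.2046
d((11, -2), (18, -19)) = 18.3848
d((11, -2), (26, 28)) = 33.541
d((11, -2), (28, -27)) = 30.2324
d((11, -2), (-29, -26)) = 46.6476
d((-28, 2), (18, -19)) = 50.5668
d((-28, 2), (26, 28)) = 59.9333
d((-28, 2), (28, -27)) = 63.0635
d((-28, 2), (-29, -26)) = 28.0179
d((18, -19), (26, 28)) = 47.676
d((18, -19), (28, -27)) = 12.8062
d((18, -19), (-29, -26)) = 47.5184
d((26, 28), (28, -27)) = 55.0364
d((26, 28), (-29, -26)) = 77.0779
d((28, -27), (-29, -26)) = 57.0088

Closest pair: (28, 30) and (26, 28) with distance 2.8284

The closest pair is (28, 30) and (26, 28) with Euclidean distance 2.8284. For 8 points, brute-force pairwise comparison is shown above. For large n, the divide-and-conquer algorithm (sort by x, recurse on halves, check the dividing strip) achieves O(n log n).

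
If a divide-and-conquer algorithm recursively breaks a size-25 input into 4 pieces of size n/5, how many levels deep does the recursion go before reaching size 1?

For divide and conquer with division factor 5:

Problem sizes at each level:
Level 0: 25
Level 1: 5
Level 2: 1

The root is level 0 and the size-1 base case is level 2 (the tree spans levels 0 through 2, i.e. 3 levels counting the root), so the depth is the number of divisions: log_5(25) = 2

The recursion tree depth is log_5(25) = 2. At each level, the problem size is divided by 5, so it takes 2 divisions to reduce to a base case of size 1. The algorithm makes 4 recursive calls at each level.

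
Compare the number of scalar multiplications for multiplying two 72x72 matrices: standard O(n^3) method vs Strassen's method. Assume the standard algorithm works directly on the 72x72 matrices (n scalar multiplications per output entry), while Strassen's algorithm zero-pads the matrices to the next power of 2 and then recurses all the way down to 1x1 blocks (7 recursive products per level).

Matrix multiplication for 72x72 matrices:

Strassen's algorithm requires power-of-2 dimensions. Pad 72x72 to 128x128 (next power of 2).

Standard algorithm: 72^3 = 373248 multiplications
Strassen's algorithm: 7^(log2(128)) = 7^7 = 823543 multiplications
Difference: 373248 - 823543 = -450295 (Strassen uses MORE here due to padding overhead — for small or just-over-power-of-2 n, padding can outweigh the per-level savings)

Standard: 373248 multiplications (72^3). Strassen: 823543 multiplications (7^7, after padding to 128x128). Strassen reduces 8 recursive multiplications to 7 at each level.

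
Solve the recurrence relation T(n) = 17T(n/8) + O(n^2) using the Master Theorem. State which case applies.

Master Theorem for T(n) = 17T(n/8) + O(n^2):

a = 17, b = 8, c = 2
log_b(a) = log_8(17) = 1.3625

Case 3: c = 2 > log_8(17) = 1.3625
T(n) = O(n^2) = O(n^2)

For T(n) = 17T(n/8) + O(n^2): log_8(17) = 1.3625. This is Case 3 of the Master Theorem (c > log_b(a), work dominated by root), giving O(n^2).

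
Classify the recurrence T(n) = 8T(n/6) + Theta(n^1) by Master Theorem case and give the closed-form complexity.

Master Theorem for T(n) = 8T(n/6) + O(n^1):

a = 8, b = 6, c = 1
log_b(a) = log_6(8) = 1.1606

Case 1: c = 1 < log_6(8) = 1.1606
T(n) = O(n^(log_6 8))

For T(n) = 8T(n/6) + O(n^1): log_6(8) = 1.1606. This is Case 1 of the Master Theorem (c < log_b(a), work dominated by leaves), giving O(n^(log_6 8)).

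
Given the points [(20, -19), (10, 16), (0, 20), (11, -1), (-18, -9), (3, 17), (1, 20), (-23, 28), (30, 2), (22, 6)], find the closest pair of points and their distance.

Computing all pairwise distances among 10 points:

d((20, -19), (10, 16)) = 36.4005
d((20, -19), (0, 20)) = 43.8292
d((20, -19), (11, -1)) = 20.1246
d((20, -19), (-18, -9)) = 39.2938
d((20, -19), (3, 17)) = 39.8121
d((20, -19), (1, 20)) = 43.382
d((20, -19), (-23, 28)) = 63.7024
d((20, -19), (30, 2)) = 23.2594
d((20, -19), (22, 6)) = 25.0799
d((10, 16), (0, 20)) = 10.7703
d((10, 16), (11, -1)) = 17.0294
d((10, 16), (-18, -9)) = 37.5366
d((10, 16), (3, 17)) = 7.0711
d((10, 16), (1, 20)) = 9.8489
d((10, 16), (-23, 28)) = 35.1141
d((10, 16), (30, 2)) = 24.4131
d((10, 16), (22, 6)) = 15.6205
d((0, 20), (11, -1)) = 23.7065
d((0, 20), (-18, -9)) = 34.1321
d((0, 20), (3, 17)) = 4.2426
d((0, 20), (1, 20)) = 1.0 <-- minimum
d((0, 20), (-23, 28)) = 24.3516
d((0, 20), (30, 2)) = 34.9857
d((0, 20), (22, 6)) = 26.0768
d((11, -1), (-18, -9)) = 30.0832
d((11, -1), (3, 17)) = 19.6977
d((11, -1), (1, 20)) = 23.2594
d((11, -1), (-23, 28)) = 44.6878
d((11, -1), (30, 2)) = 19.2354
d((11, -1), (22, 6)) = 13.0384
d((-18, -9), (3, 17)) = 33.4215
d((-18, -9), (1, 20)) = 34.6699
d((-18, -9), (-23, 28)) = 37.3363
d((-18, -9), (30, 2)) = 49.2443
d((-18, -9), (22, 6)) = 42.72
d((3, 17), (1, 20)) = 3.6056
d((3, 17), (-23, 28)) = 28.2312
d((3, 17), (30, 2)) = 30.8869
d((3, 17), (22, 6)) = 21.9545
d((1, 20), (-23, 28)) = 25.2982
d((1, 20), (30, 2)) = 34.1321
d((1, 20), (22, 6)) = 25.2389
d((-23, 28), (30, 2)) = 59.0339
d((-23, 28), (22, 6)) = 50.0899
d((30, 2), (22, 6)) = 8.9443

Closest pair: (0, 20) and (1, 20) with distance 1.0

The closest pair is (0, 20) and (1, 20) with Euclidean distance 1.0. For 10 points, brute-force pairwise comparison is shown above. For large n, the divide-and-conquer algorithm (sort by x, recurse on halves, check the dividing strip) achieves O(n log n).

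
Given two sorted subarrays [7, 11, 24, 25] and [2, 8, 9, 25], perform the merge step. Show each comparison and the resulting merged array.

Merging process:

Compare 7 vs 2: take 2 from right. Merged: [2]
Compare 7 vs 8: take 7 from left. Merged: [2, 7]
Compare 11 vs 8: take 8 from right. Merged: [2, 7, 8]
Compare 11 vs 9: take 9 from right. Merged: [2, 7, 8, 9]
Compare 11 vs 25: take 11 from left. Merged: [2, 7, 8, 9, 11]
Compare 24 vs 25: take 24 from left. Merged: [2, 7, 8, 9, 11, 24]
Compare 25 vs 25: take 25 from left. Merged: [2, 7, 8, 9, 11, 24, 25]
Append remaining from right: [25]. Merged: [2, 7, 8, 9, 11, 24, 25, 25]

Final merged array: [2, 7, 8, 9, 11, 24, 25, 25]
Total comparisons: 7

The merged array is [2, 7, 8, 9, 11, 24, 25, 25], requiring 7 comparisons. The merge step runs in O(n) time where n is the total number of elements.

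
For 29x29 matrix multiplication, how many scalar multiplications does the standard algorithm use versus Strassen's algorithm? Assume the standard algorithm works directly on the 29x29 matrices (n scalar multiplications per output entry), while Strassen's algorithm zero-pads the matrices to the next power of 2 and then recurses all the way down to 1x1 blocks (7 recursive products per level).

Matrix multiplication for 29x29 matrices:

Strassen's algorithm requires power-of-2 dimensions. Pad 29x29 to 32x32 (next power of 2).

Standard algorithm: 29^3 = 24389 multiplications
Strassen's algorithm: 7^(log2(32)) = 7^5 = 16807 multiplications
Savings: 24389 - 16807 = 7582 multiplications

Standard: 24389 multiplications (29^3). Strassen: 16807 multiplications (7^5, after padding to 32x32). Strassen reduces 8 recursive multiplications to 7 at each level.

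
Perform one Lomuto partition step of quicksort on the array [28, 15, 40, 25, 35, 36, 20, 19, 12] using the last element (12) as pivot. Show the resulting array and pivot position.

Lomuto partition with pivot = 12:

Initial array: [28, 15, 40, 25, 35, 36, 20, 19, 12]

arr[0]=28 > 12: no swap
arr[1]=15 > 12: no swap
arr[2]=40 > 12: no swap
arr[3]=25 > 12: no swap
arr[4]=35 > 12: no swap
arr[5]=36 > 12: no swap
arr[6]=20 > 12: no swap
arr[7]=19 > 12: no swap

Place pivot at position 0: [12, 15, 40, 25, 35, 36, 20, 19, 28]
Pivot position: 0

After partitioning with pivot 12, the array becomes [12, 15, 40, 25, 35, 36, 20, 19, 28]. The pivot is placed at index 0. All elements to the left of the pivot are <= 12, and all elements to the right are > 12.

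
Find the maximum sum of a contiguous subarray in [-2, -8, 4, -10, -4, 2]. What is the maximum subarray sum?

Using Kadane's algorithm on [-2, -8, 4, -10, -4, 2]:

Scanning through the array:
Position 1 (value -8): max_ending_here = -8, max_so_far = -2
Position 2 (value 4): max_ending_here = 4, max_so_far = 4
Position 3 (value -10): max_ending_here = -6, max_so_far = 4
Position 4 (value -4): max_ending_here = -4, max_so_far = 4
Position 5 (value 2): max_ending_here = 2, max_so_far = 4

Maximum subarray: [4]
Maximum sum: 4

The maximum subarray is [4] with sum 4. This subarray runs from index 2 to index 2.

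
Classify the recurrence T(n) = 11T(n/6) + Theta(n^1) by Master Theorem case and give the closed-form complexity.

Master Theorem for T(n) = 11T(n/6) + O(n^1):

a = 11, b = 6, c = 1
log_b(a) = log_6(11) = 1.3383

Case 1: c = 1 < log_6(11) = 1.3383
T(n) = O(n^(log_6 11))

For T(n) = 11T(n/6) + O(n^1): log_6(11) = 1.3383. This is Case 1 of the Master Theorem (c < log_b(a), work dominated by leaves), giving O(n^(log_6 11)).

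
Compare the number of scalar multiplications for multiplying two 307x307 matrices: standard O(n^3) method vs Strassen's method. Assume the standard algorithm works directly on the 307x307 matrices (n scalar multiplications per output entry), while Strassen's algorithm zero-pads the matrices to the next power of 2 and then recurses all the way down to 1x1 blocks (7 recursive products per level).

Matrix multiplication for 307x307 matrices:

Strassen's algorithm requires power-of-2 dimensions. Pad 307x307 to 512x512 (next power of 2).

Standard algorithm: 307^3 = 28934443 multiplications
Strassen's algorithm: 7^(log2(512)) = 7^9 = 40353607 multiplications
Difference: 28934443 - 40353607 = -11419164 (Strassen uses MORE here due to padding overhead — for small or just-over-power-of-2 n, padding can outweigh the per-level savings)

Standard: 28934443 multiplications (307^3). Strassen: 40353607 multiplications (7^9, after padding to 512x512). Strassen reduces 8 recursive multiplications to 7 at each level.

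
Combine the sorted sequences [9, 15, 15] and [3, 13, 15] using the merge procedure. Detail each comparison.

Merging process:

Compare 9 vs 3: take 3 from right. Merged: [3]
Compare 9 vs 13: take 9 from left. Merged: [3, 9]
Compare 15 vs 13: take 13 from right. Merged: [3, 9, 13]
Compare 15 vs 15: take 15 from left. Merged: [3, 9, 13, 15]
Compare 15 vs 15: take 15 from left. Merged: [3, 9, 13, 15, 15]
Append remaining from right: [15]. Merged: [3, 9, 13, 15, 15, 15]

Final merged array: [3, 9, 13, 15, 15, 15]
Total comparisons: 5

The merged array is [3, 9, 13, 15, 15, 15], requiring 5 comparisons. The merge step runs in O(n) time where n is the total number of elements.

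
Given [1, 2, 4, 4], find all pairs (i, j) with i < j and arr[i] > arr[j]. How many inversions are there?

Finding inversions in [1, 2, 4, 4]:


Total inversions: 0

The array has 0 inversions. It is already sorted.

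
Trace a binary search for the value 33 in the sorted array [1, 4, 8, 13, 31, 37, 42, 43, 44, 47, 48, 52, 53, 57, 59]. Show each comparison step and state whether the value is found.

Binary search for 33 in [1, 4, 8, 13, 31, 37, 42, 43, 44, 47, 48, 52, 53, 57, 59]:

lo=0, hi=14, mid=7, arr[mid]=43 -> 43 > 33, search left half
lo=0, hi=6, mid=3, arr[mid]=13 -> 13 < 33, search right half
lo=4, hi=6, mid=5, arr[mid]=37 -> 37 > 33, search left half
lo=4, hi=4, mid=4, arr[mid]=31 -> 31 < 33, search right half
lo=5 > hi=4, target 33 not found

Binary search determines that 33 is not in the array after 4 comparisons. The search space was exhausted without finding the target.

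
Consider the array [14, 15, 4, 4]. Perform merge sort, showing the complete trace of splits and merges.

Merge sort trace:

Split: [14, 15, 4, 4] -> [14, 15] and [4, 4]
  Split: [14, 15] -> [14] and [15]
  Merge: [14] + [15] -> [14, 15]
  Split: [4, 4] -> [4] and [4]
  Merge: [4] + [4] -> [4, 4]
Merge: [14, 15] + [4, 4] -> [4, 4, 14, 15]

Final sorted array: [4, 4, 14, 15]

The merge sort proceeds by recursively splitting the array and merging sorted halves.
After all merges, the sorted array is [4, 4, 14, 15].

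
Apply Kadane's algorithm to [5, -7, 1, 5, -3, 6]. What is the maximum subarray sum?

Using Kadane's algorithm on [5, -7, 1, 5, -3, 6]:

Scanning through the array:
Position 1 (value -7): max_ending_here = -2, max_so_far = 5
Position 2 (value 1): max_ending_here = 1, max_so_far = 5
Position 3 (value 5): max_ending_here = 6, max_so_far = 6
Position 4 (value -3): max_ending_here = 3, max_so_far = 6
Position 5 (value 6): max_ending_here = 9, max_so_far = 9

Maximum subarray: [1, 5, -3, 6]
Maximum sum: 9

The maximum subarray is [1, 5, -3, 6] with sum 9. This subarray runs from index 2 to index 5.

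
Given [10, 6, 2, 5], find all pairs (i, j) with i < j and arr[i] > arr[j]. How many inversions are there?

Finding inversions in [10, 6, 2, 5]:

(0, 1): arr[0]=10 > arr[1]=6
(0, 2): arr[0]=10 > arr[2]=2
(0, 3): arr[0]=10 > arr[3]=5
(1, 2): arr[1]=6 > arr[2]=2
(1, 3): arr[1]=6 > arr[3]=5

Total inversions: 5

The array has 5 inversion(s): (0,1), (0,2), (0,3), (1,2), (1,3). Each pair (i,j) satisfies i < j and arr[i] > arr[j].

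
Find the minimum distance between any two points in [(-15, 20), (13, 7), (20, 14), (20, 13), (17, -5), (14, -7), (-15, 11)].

Computing all pairwise distances among 7 points:

d((-15, 20), (13, 7)) = 30.8707
d((-15, 20), (20, 14)) = 35.5106
d((-15, 20), (20, 13)) = 35.6931
d((-15, 20), (17, -5)) = 40.6079
d((-15, 20), (14, -7)) = 39.6232
d((-15, 20), (-15, 11)) = 9.0
d((13, 7), (20, 14)) = 9.8995
d((13, 7), (20, 13)) = 9.2195
d((13, 7), (17, -5)) = 12.6491
d((13, 7), (14, -7)) = 14.0357
d((13, 7), (-15, 11)) = 28.2843
d((20, 14), (20, 13)) = 1.0 <-- minimum
d((20, 14), (17, -5)) = 19.2354
d((20, 14), (14, -7)) = 21.8403
d((20, 14), (-15, 11)) = 35.1283
d((20, 13), (17, -5)) = 18.2483
d((20, 13), (14, -7)) = 20.8806
d((20, 13), (-15, 11)) = 35.0571
d((17, -5), (14, -7)) = 3.6056
d((17, -5), (-15, 11)) = 35.7771
d((14, -7), (-15, 11)) = 34.1321

Closest pair: (20, 14) and (20, 13) with distance 1.0

The closest pair is (20, 14) and (20, 13) with Euclidean distance 1.0. For 7 points, brute-force pairwise comparison is shown above. For large n, the divide-and-conquer algorithm (sort by x, recurse on halves, check the dividing strip) achieves O(n log n).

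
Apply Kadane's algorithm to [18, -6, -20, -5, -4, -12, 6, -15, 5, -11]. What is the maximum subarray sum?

Using Kadane's algorithm on [18, -6, -20, -5, -4, -12, 6, -15, 5, -11]:

Scanning through the array:
Position 1 (value -6): max_ending_here = 12, max_so_far = 18
Position 2 (value -20): max_ending_here = -8, max_so_far = 18
Position 3 (value -5): max_ending_here = -5, max_so_far = 18
Position 4 (value -4): max_ending_here = -4, max_so_far = 18
Position 5 (value -12): max_ending_here = -12, max_so_far = 18
Position 6 (value 6): max_ending_here = 6, max_so_far = 18
Position 7 (value -15): max_ending_here = -9, max_so_far = 18
Position 8 (value 5): max_ending_here = 5, max_so_far = 18
Position 9 (value -11): max_ending_here = -6, max_so_far = 18

Maximum subarray: [18]
Maximum sum: 18

The maximum subarray is [18] with sum 18. This subarray runs from index 0 to index 0.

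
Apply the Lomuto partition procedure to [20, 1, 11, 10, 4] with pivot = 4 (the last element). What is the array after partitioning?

Lomuto partition with pivot = 4:

Initial array: [20, 1, 11, 10, 4]

arr[0]=20 > 4: no swap
arr[1]=1 <= 4: swap with position 0, array becomes [1, 20, 11, 10, 4]
arr[2]=11 > 4: no swap
arr[3]=10 > 4: no swap

Place pivot at position 1: [1, 4, 11, 10, 20]
Pivot position: 1

After partitioning with pivot 4, the array becomes [1, 4, 11, 10, 20]. The pivot is placed at index 1. All elements to the left of the pivot are <= 4, and all elements to the right are > 4.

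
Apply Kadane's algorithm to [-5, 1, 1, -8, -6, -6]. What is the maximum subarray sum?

Using Kadane's algorithm on [-5, 1, 1, -8, -6, -6]:

Scanning through the array:
Position 1 (value 1): max_ending_here = 1, max_so_far = 1
Position 2 (value 1): max_ending_here = 2, max_so_far = 2
Position 3 (value -8): max_ending_here = -6, max_so_far = 2
Position 4 (value -6): max_ending_here = -6, max_so_far = 2
Position 5 (value -6): max_ending_here = -6, max_so_far = 2

Maximum subarray: [1, 1]
Maximum sum: 2

The maximum subarray is [1, 1] with sum 2. This subarray runs from index 1 to index 2.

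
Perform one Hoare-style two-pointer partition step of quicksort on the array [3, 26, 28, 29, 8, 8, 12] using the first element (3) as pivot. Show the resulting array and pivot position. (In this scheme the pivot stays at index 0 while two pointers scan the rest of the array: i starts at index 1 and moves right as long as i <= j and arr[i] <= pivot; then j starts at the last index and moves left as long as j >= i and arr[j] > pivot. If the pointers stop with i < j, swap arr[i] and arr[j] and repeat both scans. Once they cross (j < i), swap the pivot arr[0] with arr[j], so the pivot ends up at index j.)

Hoare-style two-pointer partition with pivot = 3:

Initial array: [3, 26, 28, 29, 8, 8, 12]

Pointers start at i = 1, j = 6.
i ends at 1, j ends at 0: the pointers have crossed (j < i), so scanning stops.

j = 0, so swapping arr[0] with arr[j] leaves the pivot at position 0: [3, 26, 28, 29, 8, 8, 12]
Pivot position: 0

After partitioning with pivot 3, the array becomes [3, 26, 28, 29, 8, 8, 12]. The pivot is placed at index 0. All elements to the left of the pivot are <= 3, and all elements to the right are > 3.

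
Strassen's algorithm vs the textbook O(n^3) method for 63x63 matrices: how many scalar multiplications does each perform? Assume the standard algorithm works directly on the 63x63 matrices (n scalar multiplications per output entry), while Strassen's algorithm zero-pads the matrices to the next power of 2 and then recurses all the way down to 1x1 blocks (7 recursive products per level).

Matrix multiplication for 63x63 matrices:

Strassen's algorithm requires power-of-2 dimensions. Pad 63x63 to 64x64 (next power of 2).

Standard algorithm: 63^3 = 250047 multiplications
Strassen's algorithm: 7^(log2(64)) = 7^6 = 117649 multiplications
Savings: 250047 - 117649 = 132398 multiplications

Standard: 250047 multiplications (63^3). Strassen: 117649 multiplications (7^6, after padding to 64x64). Strassen reduces 8 recursive multiplications to 7 at each level.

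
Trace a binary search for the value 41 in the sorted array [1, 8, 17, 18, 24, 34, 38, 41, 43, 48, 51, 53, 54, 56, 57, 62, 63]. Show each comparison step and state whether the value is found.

Binary search for 41 in [1, 8, 17, 18, 24, 34, 38, 41, 43, 48, 51, 53, 54, 56, 57, 62, 63]:

lo=0, hi=16, mid=8, arr[mid]=43 -> 43 > 41, search left half
lo=0, hi=7, mid=3, arr[mid]=18 -> 18 < 41, search right half
lo=4, hi=7, mid=5, arr[mid]=34 -> 34 < 41, search right half
lo=6, hi=7, mid=6, arr[mid]=38 -> 38 < 41, search right half
lo=7, hi=7, mid=7, arr[mid]=41 -> Found target at index 7!

Binary search finds 41 at index 7 after 5 comparisons. The search repeatedly halves the search space by comparing with the middle element.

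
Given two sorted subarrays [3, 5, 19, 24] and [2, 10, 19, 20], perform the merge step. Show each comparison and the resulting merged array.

Merging process:

Compare 3 vs 2: take 2 from right. Merged: [2]
Compare 3 vs 10: take 3 from left. Merged: [2, 3]
Compare 5 vs 10: take 5 from left. Merged: [2, 3, 5]
Compare 19 vs 10: take 10 from right. Merged: [2, 3, 5, 10]
Compare 19 vs 19: take 19 from left. Merged: [2, 3, 5, 10, 19]
Compare 24 vs 19: take 19 from right. Merged: [2, 3, 5, 10, 19, 19]
Compare 24 vs 20: take 20 from right. Merged: [2, 3, 5, 10, 19, 19, 20]
Append remaining from left: [24]. Merged: [2, 3, 5, 10, 19, 19, 20, 24]

Final merged array: [2, 3, 5, 10, 19, 19, 20, 24]
Total comparisons: 7

The merged array is [2, 3, 5, 10, 19, 19, 20, 24], requiring 7 comparisons. The merge step runs in O(n) time where n is the total number of elements.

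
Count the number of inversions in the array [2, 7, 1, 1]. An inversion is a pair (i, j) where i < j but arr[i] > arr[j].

Finding inversions in [2, 7, 1, 1]:

(0, 2): arr[0]=2 > arr[2]=1
(0, 3): arr[0]=2 > arr[3]=1
(1, 2): arr[1]=7 > arr[2]=1
(1, 3): arr[1]=7 > arr[3]=1

Total inversions: 4

The array has 4 inversion(s): (0,2), (0,3), (1,2), (1,3). Each pair (i,j) satisfies i < j and arr[i] > arr[j].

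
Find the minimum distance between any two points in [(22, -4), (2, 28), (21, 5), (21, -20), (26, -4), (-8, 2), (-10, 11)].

Computing all pairwise distances among 7 points:

d((22, -4), (2, 28)) = 37.7359
d((22, -4), (21, 5)) = 9.0554
d((22, -4), (21, -20)) = 16.0312
d((22, -4), (26, -4)) = 4.0 <-- minimum
d((22, -4), (-8, 2)) = 30.5941
d((22, -4), (-10, 11)) = 35.3412
d((2, 28), (21, 5)) = 29.8329
d((2, 28), (21, -20)) = 51.6236
d((2, 28), (26, -4)) = 40.0
d((2, 28), (-8, 2)) = 27.8568
d((2, 28), (-10, 11)) = 20.8087
d((21, 5), (21, -20)) = 25.0
d((21, 5), (26, -4)) = 10.2956
d((21, 5), (-8, 2)) = 29.1548
d((21, 5), (-10, 11)) = 31.5753
d((21, -20), (26, -4)) = 16.7631
d((21, -20), (-8, 2)) = 36.4005
d((21, -20), (-10, 11)) = 43.8406
d((26, -4), (-8, 2)) = 34.5254
d((26, -4), (-10, 11)) = 39.0
d((-8, 2), (-10, 11)) = 9.2195

Closest pair: (22, -4) and (26, -4) with distance 4.0

The closest pair is (22, -4) and (26, -4) with Euclidean distance 4.0. For 7 points, brute-force pairwise comparison is shown above. For large n, the divide-and-conquer algorithm (sort by x, recurse on halves, check the dividing strip) achieves O(n log n).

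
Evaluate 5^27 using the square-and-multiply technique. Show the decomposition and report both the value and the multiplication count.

Computing 5^27 by squaring (build up from 5^1; each line after the first costs one multiplication):

5^1 = 5
5^2 = (5^1)^2 = 5^2 = 25
5^3 = 5 * 5^2 = 5 * 25 = 125
5^6 = (5^3)^2 = 125^2 = 15625
5^12 = (5^6)^2 = 15625^2 = 244140625
5^13 = 5 * 5^12 = 5 * 244140625 = 1220703125
5^26 = (5^13)^2 = 1220703125^2 = 1490116119384765625
5^27 = 5 * 5^26 = 5 * 1490116119384765625 = 7450580596923828125

Result: 7450580596923828125
Multiplications needed: 7 (7 lines after 5^1)

5^27 = 7450580596923828125. Using exponentiation by squaring, this requires 7 multiplications. The key idea: if the exponent is even, square the half-power; if odd, multiply by the base once.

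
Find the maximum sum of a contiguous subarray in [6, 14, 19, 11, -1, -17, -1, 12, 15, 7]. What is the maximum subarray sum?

Using Kadane's algorithm on [6, 14, 19, 11, -1, -17, -1, 12, 15, 7]:

Scanning through the array:
Position 1 (value 14): max_ending_here = 20, max_so_far = 20
Position 2 (value 19): max_ending_here = 39, max_so_far = 39
Position 3 (value 11): max_ending_here = 50, max_so_far = 50
Position 4 (value -1): max_ending_here = 49, max_so_far = 50
Position 5 (value -17): max_ending_here = 32, max_so_far = 50
Position 6 (value -1): max_ending_here = 31, max_so_far = 50
Position 7 (value 12): max_ending_here = 43, max_so_far = 50
Position 8 (value 15): max_ending_here = 58, max_so_far = 58
Position 9 (value 7): max_ending_here = 65, max_so_far = 65

Maximum subarray: [6, 14, 19, 11, -1, -17, -1, 12, 15, 7]
Maximum sum: 65

The maximum subarray is [6, 14, 19, 11, -1, -17, -1, 12, 15, 7] with sum 65. This subarray runs from index 0 to index 9.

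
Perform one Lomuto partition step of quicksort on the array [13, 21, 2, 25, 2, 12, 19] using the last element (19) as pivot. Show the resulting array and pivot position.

Lomuto partition with pivot = 19:

Initial array: [13, 21, 2, 25, 2, 12, 19]

arr[0]=13 <= 19: swap with position 0, array becomes [13, 21, 2, 25, 2, 12, 19]
arr[1]=21 > 19: no swap
arr[2]=2 <= 19: swap with position 1, array becomes [13, 2, 21, 25, 2, 12, 19]
arr[3]=25 > 19: no swap
arr[4]=2 <= 19: swap with position 2, array becomes [13, 2, 2, 25, 21, 12, 19]
arr[5]=12 <= 19: swap with position 3, array becomes [13, 2, 2, 12, 21, 25, 19]

Place pivot at position 4: [13, 2, 2, 12, 19, 25, 21]
Pivot position: 4

After partitioning with pivot 19, the array becomes [13, 2, 2, 12, 19, 25, 21]. The pivot is placed at index 4. All elements to the left of the pivot are <= 19, and all elements to the right are > 19.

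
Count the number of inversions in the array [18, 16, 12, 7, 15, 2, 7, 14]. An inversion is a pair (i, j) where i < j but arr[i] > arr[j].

Finding inversions in [18, 16, 12, 7, 15, 2, 7, 14]:

(0, 1): arr[0]=18 > arr[1]=16
(0, 2): arr[0]=18 > arr[2]=12
(0, 3): arr[0]=18 > arr[3]=7
(0, 4): arr[0]=18 > arr[4]=15
(0, 5): arr[0]=18 > arr[5]=2
(0, 6): arr[0]=18 > arr[6]=7
(0, 7): arr[0]=18 > arr[7]=14
(1, 2): arr[1]=16 > arr[2]=12
(1, 3): arr[1]=16 > arr[3]=7
(1, 4): arr[1]=16 > arr[4]=15
(1, 5): arr[1]=16 > arr[5]=2
(1, 6): arr[1]=16 > arr[6]=7
(1, 7): arr[1]=16 > arr[7]=14
(2, 3): arr[2]=12 > arr[3]=7
(2, 5): arr[2]=12 > arr[5]=2
(2, 6): arr[2]=12 > arr[6]=7
(3, 5): arr[3]=7 > arr[5]=2
(4, 5): arr[4]=15 > arr[5]=2
(4, 6): arr[4]=15 > arr[6]=7
(4, 7): arr[4]=15 > arr[7]=14

Total inversions: 20

The array has 20 inversion(s): (0,1), (0,2), (0,3), (0,4), (0,5), (0,6), (0,7), (1,2), (1,3), (1,4), (1,5), (1,6), (1,7), (2,3), (2,5), (2,6), (3,5), (4,5), (4,6), (4,7). Each pair (i,j) satisfies i < j and arr[i] > arr[j].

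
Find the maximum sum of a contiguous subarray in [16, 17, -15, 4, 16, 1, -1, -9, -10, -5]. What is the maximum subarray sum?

Using Kadane's algorithm on [16, 17, -15, 4, 16, 1, -1, -9, -10, -5]:

Scanning through the array:
Position 1 (value 17): max_ending_here = 33, max_so_far = 33
Position 2 (value -15): max_ending_here = 18, max_so_far = 33
Position 3 (value 4): max_ending_here = 22, max_so_far = 33
Position 4 (value 16): max_ending_here = 38, max_so_far = 38
Position 5 (value 1): max_ending_here = 39, max_so_far = 39
Position 6 (value -1): max_ending_here = 38, max_so_far = 39
Position 7 (value -9): max_ending_here = 29, max_so_far = 39
Position 8 (value -10): max_ending_here = 19, max_so_far = 39
Position 9 (value -5): max_ending_here = 14, max_so_far = 39

Maximum subarray: [16, 17, -15, 4, 16, 1]
Maximum sum: 39

The maximum subarray is [16, 17, -15, 4, 16, 1] with sum 39. This subarray runs from index 0 to index 5.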